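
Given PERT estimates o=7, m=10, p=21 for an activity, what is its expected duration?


te = (o + 4m + p) / 6
= (7 + 4×10 + 21) / 6
= (7 + 40 + 21) / 6
= 68 / 6
= 11.33


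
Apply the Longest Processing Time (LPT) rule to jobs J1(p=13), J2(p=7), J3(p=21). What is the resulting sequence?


LPT: sort by longest processing time first
  J3: p=21
  J1: p=13
  J2: p=7
Order: J3 → J1 → J2


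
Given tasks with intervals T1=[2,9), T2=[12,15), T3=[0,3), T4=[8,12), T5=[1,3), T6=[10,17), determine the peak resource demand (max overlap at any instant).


Check each time point for overlaps:
  t=2: 3 tasks active (T1, T3, T5)
Max concurrent = 3


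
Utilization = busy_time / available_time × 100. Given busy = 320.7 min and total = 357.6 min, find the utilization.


Utilization = busy / total × 100
= 320.7 / 357.6 × 100
= 89.7%


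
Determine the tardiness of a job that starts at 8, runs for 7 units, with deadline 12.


Completion = start + processing = 8 + 7 = 15
Tardiness = max(0, C - d) = max(0, 15 - 12)
= max(0, 3)
= 3


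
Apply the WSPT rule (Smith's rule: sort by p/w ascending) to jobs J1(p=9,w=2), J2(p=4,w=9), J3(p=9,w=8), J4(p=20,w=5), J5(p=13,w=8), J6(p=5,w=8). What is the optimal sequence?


WSPT (Smith's rule): sort by p/w ascending
  J2: p/w = 4/9 = 0.444
  J6: p/w = 5/8 = 0.625
  J3: p/w = 9/8 = 1.125
  J5: p/w = 13/8 = 1.625
  J4: p/w = 20/5 = 4.000
  J1: p/w = 9/2 = 4.500
Order: J2 → J6 → J3 → J5 → J4 → J1


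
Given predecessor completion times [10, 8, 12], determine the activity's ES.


ES = max of all predecessor completion times
Predecessors: [10, 8, 12]
ES = max(10, 8, 12)
= 12


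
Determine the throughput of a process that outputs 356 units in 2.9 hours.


Throughput = units / time
= 356 / 2.9
= 122.8 units/hour


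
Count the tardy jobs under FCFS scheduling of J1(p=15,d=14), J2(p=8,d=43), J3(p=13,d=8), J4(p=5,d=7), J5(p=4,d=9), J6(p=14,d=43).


Completion vs due date:
  J1: C=15, d=14 → TARDY
  J2: C=23, d=43 → on time
  J3: C=36, d=8 → TARDY
  J4: C=41, d=7 → TARDY
  J5: C=45, d=9 → TARDY
  J6: C=59, d=43 → TARDY
Tardy jobs: J1, J3, J4, J5, J6
Count = 5


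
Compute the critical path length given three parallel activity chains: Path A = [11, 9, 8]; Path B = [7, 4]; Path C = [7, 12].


Path A: 11 + 9 + 8 = 28
Path B: 7 + 4 = 11
Path C: 7 + 12 = 19
Critical path = longest = max(28, 11, 19)
= 28 (Path A)


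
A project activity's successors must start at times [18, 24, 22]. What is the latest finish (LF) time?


LF = min of all successor start times
Successors start at: [18, 24, 22]
LF = min(18, 24, 22)
= 18


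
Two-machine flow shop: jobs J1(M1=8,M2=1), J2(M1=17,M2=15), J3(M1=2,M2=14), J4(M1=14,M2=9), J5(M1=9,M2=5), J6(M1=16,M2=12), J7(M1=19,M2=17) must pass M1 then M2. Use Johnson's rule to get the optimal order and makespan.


Johnson's rule:
Group 1 (M1≤M2, sort by M1): ['J3']
Group 2 (M1>M2, sort desc M2): ['J7', 'J2', 'J6', 'J4', 'J5', 'J1']
Sequence: J3 → J7 → J2 → J6 → J4 → J5 → J1
Makespan calculation:
  J3: M1 done=2, M2 done=16
  J7: M1 done=21, M2 done=38
  J2: M1 done=38, M2 done=53
  J6: M1 done=54, M2 done=66
  J4: M1 done=68, M2 done=77
  J5: M1 done=77, M2 done=82
  J1: M1 done=85, M2 done=86
= Sequence: J3 → J7 → J2 → J6 → J4 → J5 → J1, Makespan: 86


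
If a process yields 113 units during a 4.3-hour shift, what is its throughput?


Throughput = units / time
= 113 / 4.3
= 26.3 units/hour


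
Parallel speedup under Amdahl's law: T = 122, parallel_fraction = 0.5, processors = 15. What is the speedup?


Amdahl's law: T_p = T × ((1-p) + p/N)
= 122 × ((1-0.5) + 0.5/15)
= 122 × (0.50 + 0.0333)
= 122 × 0.5333
= 65.07
Speedup = 122/65.07
= 1.88×


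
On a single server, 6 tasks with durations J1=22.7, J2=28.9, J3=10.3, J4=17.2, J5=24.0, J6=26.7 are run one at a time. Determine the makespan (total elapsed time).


Sequential makespan: sum all processing times
= 22.7 + 28.9 + 10.3 + 17.2 + 24.0 + 26.7
= 129.8 time units


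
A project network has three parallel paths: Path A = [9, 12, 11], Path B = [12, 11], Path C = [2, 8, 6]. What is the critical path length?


Path A: 9 + 12 + 11 = 32
Path B: 12 + 11 = 23
Path C: 2 + 8 + 6 = 16
Critical path = longest = max(32, 23, 16)
= 32 (Path A)


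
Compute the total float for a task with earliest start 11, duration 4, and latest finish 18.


EF = ES + duration = 11 + 4 = 15
LS = LF - duration = 18 - 4 = 14
Total Float = LF - EF = 18 - 15
(or LS - ES = 14 - 11)
= 3


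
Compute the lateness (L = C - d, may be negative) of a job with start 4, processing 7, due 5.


Completion = 4 + 7 = 11
Lateness = C - d = 11 - 5
= 6


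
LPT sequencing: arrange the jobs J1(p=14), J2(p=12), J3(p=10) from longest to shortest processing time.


LPT: sort by longest processing time first
  J1: p=14
  J2: p=12
  J3: p=10
Order: J1 → J2 → J3


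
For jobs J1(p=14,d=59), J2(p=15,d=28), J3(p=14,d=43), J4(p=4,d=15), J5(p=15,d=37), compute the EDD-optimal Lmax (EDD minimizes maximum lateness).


EDD order: J4 → J2 → J5 → J3 → J1
Completion and lateness:
  J4: C=4, d=15, L=4-15=-11
  J2: C=19, d=28, L=19-28=-9
  J5: C=34, d=37, L=34-37=-3
  J3: C=48, d=43, L=48-43=5
  J1: C=62, d=59, L=62-59=3
Lmax = max(-11, -9, -3, 5, 3)
= 5


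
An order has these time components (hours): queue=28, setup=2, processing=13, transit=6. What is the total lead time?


Lead time = queue + setup + processing + transit
= 28 + 2 + 13 + 6
= 49 hours


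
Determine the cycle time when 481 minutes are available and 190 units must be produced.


Cycle time = available time / demand
= 481 / 190
= 2.53 min/unit


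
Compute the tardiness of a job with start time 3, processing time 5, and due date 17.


Completion = start + processing = 3 + 5 = 8
Tardiness = max(0, C - d) = max(0, 8 - 17)
= max(0, -9)
= 0


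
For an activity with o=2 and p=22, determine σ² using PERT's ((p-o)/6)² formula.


σ² = ((p - o) / 6)² = (p - o)² / 36
= (22 - 2)² / 36
= 20² / 36
= 400 / 36
= 11.1111


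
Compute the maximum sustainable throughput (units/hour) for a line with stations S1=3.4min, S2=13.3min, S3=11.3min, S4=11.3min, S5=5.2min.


Bottleneck = longest station time
Station times: [3.4, 13.3, 11.3, 11.3, 5.2]
Max = 13.3 min
Rate = 60 / 13.3
= 4.51 units/hour (bottleneck: 13.3min)


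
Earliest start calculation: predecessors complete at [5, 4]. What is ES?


ES = max of all predecessor completion times
Predecessors: [5, 4]
ES = max(5, 4)
= 5


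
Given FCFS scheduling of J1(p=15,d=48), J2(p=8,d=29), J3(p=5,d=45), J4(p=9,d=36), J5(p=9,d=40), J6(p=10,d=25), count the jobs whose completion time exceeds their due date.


Completion vs due date:
  J1: C=15, d=48 → on time
  J2: C=23, d=29 → on time
  J3: C=28, d=45 → on time
  J4: C=37, d=36 → TARDY
  J5: C=46, d=40 → TARDY
  J6: C=56, d=25 → TARDY
Tardy jobs: J4, J5, J6
Count = 3


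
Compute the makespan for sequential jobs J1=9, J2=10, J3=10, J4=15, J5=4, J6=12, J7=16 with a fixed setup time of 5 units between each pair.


Makespan = Σ processing + (n-1) × setup
= (9 + 10 + 10 + 15 + 4 + 12 + 16) + (7-1)×5
= 76 + 30
= 106 time units


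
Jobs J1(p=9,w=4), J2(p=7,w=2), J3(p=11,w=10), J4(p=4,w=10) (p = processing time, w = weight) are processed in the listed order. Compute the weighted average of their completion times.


Completion times:
  J1: C=9, w×C=4×9=36
  J2: C=16, w×C=2×16=32
  J3: C=27, w×C=10×27=270
  J4: C=31, w×C=10×31=310
Sum w×C = 648
Sum w = 26
Weighted avg = 648/26
= 24.92


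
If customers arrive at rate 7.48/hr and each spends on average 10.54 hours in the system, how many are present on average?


Little's law: L = λ × W
= 7.48 × 10.54
= 78.84


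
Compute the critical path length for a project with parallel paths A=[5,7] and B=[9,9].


Path A: 5 + 7 = 12
Path B: 9 + 9 = 18
Critical path = longest = max(12, 18)
= 18 (Path B)


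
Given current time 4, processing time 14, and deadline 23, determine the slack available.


Slack = due - current_time - processing
= 23 - 4 - 14
= 5


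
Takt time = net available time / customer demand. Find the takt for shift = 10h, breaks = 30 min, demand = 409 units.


Available = 10×60 - 30 = 570 min
Takt time = 570 / 409
= 1.39 min/unit


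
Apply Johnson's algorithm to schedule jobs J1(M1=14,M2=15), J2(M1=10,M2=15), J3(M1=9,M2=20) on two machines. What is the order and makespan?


Johnson's rule:
Group 1 (M1≤M2, sort by M1): ['J3', 'J2', 'J1']
Group 2 (M1>M2, sort desc M2): []
Sequence: J3 → J2 → J1
Makespan calculation:
  J3: M1 done=9, M2 done=29
  J2: M1 done=19, M2 done=44
  J1: M1 done=33, M2 done=59
= Sequence: J3 → J2 → J1, Makespan: 59


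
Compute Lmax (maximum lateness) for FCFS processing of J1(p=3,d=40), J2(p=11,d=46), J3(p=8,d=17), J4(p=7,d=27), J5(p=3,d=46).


Lateness per job (L = C - d):
  J1: C=3, d=40, L=-37
  J2: C=14, d=46, L=-32
  J3: C=22, d=17, L=5
  J4: C=29, d=27, L=2
  J5: C=32, d=46, L=-14
Lmax = max(-37, -32, 5, 2, -14)
= 5


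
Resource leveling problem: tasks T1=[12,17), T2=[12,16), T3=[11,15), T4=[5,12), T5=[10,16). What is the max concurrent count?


Check each time point for overlaps:
  t=12: 4 tasks active (T1, T2, T3, T5)
Max concurrent = 4


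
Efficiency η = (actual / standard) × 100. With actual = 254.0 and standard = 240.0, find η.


Efficiency = (actual / standard) × 100
= (254.0 / 240.0) × 100
= 105.8%


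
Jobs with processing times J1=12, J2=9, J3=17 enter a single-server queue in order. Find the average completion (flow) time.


Completion times:
  J1: completes at 12
  J2: completes at 21
  J3: completes at 38
Sum = 71
Average = 71/3
= 23.67


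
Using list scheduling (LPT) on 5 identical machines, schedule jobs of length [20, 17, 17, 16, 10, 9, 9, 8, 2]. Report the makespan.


Jobs (LPT sorted): [20, 17, 17, 16, 10, 9, 9, 8, 2]
Machines: 5
  J=20 → Machine 1 (load: 0+20=20)
  J=17 → Machine 2 (load: 0+17=17)
  J=17 → Machine 3 (load: 0+17=17)
  J=16 → Machine 4 (load: 0+16=16)
  J=10 → Machine 5 (load: 0+10=10)
  J=9 → Machine 5 (load: 10+9=19)
  J=9 → Machine 4 (load: 16+9=25)
  J=8 → Machine 2 (load: 17+8=25)
  J=2 → Machine 3 (load: 17+2=19)
Machine loads: [20, 25, 19, 25, 19]
Makespan = max = 25 time units


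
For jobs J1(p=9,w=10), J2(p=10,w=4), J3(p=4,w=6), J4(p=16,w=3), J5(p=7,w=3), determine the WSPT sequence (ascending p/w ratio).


WSPT (Smith's rule): sort by p/w ascending
  J3: p/w = 4/6 = 0.667
  J1: p/w = 9/10 = 0.900
  J5: p/w = 7/3 = 2.333
  J2: p/w = 10/4 = 2.500
  J4: p/w = 16/3 = 5.333
Order: J3 → J1 → J5 → J2 → J4


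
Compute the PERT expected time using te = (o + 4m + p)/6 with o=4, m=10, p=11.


te = (o + 4m + p) / 6
= (4 + 4×10 + 11) / 6
= (4 + 40 + 11) / 6
= 55 / 6
= 9.17


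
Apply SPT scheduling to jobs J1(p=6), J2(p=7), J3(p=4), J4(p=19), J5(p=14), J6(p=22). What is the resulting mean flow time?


SPT order: J3 → J1 → J2 → J5 → J4 → J6
Completion times:
  J3: C=4
  J1: C=10
  J2: C=17
  J5: C=31
  J4: C=50
  J6: C=72
Sum = 184, n = 6
Mean flow = 184/6
= 30.67


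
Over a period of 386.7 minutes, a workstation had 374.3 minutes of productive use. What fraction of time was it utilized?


Utilization = busy / total × 100
= 374.3 / 386.7 × 100
= 96.8%


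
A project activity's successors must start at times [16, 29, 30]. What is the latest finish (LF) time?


LF = min of all successor start times
Successors start at: [16, 29, 30]
LF = min(16, 29, 30)
= 16


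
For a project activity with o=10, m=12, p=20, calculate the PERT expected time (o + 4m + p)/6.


te = (o + 4m + p) / 6
= (10 + 4×12 + 20) / 6
= (10 + 48 + 20) / 6
= 78 / 6
= 13.00


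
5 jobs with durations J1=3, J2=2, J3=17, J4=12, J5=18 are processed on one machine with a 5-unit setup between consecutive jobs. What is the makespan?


Makespan = Σ processing + (n-1) × setup
= (3 + 2 + 17 + 12 + 18) + (5-1)×5
= 52 + 20
= 72 time units


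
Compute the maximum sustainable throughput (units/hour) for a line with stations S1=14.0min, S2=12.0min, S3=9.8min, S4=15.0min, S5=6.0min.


Bottleneck = longest station time
Station times: [14.0, 12.0, 9.8, 15.0, 6.0]
Max = 15.0 min
Rate = 60 / 15.0
= 4.00 units/hour (bottleneck: 15.0min)


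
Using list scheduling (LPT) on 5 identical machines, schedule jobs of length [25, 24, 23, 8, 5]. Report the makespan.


Jobs (LPT sorted): [25, 24, 23, 8, 5]
Machines: 5
  J=25 → Machine 1 (load: 0+25=25)
  J=24 → Machine 2 (load: 0+24=24)
  J=23 → Machine 3 (load: 0+23=23)
  J=8 → Machine 4 (load: 0+8=8)
  J=5 → Machine 5 (load: 0+5=5)
Machine loads: [25, 24, 23, 8, 5]
Makespan = max = 25 time units


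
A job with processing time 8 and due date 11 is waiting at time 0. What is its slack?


Slack = due - current_time - processing
= 11 - 0 - 8
= 3


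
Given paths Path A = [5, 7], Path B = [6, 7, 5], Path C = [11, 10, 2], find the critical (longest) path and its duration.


Path A: 5 + 7 = 12
Path B: 6 + 7 + 5 = 18
Path C: 11 + 10 + 2 = 23
Critical path = longest = max(12, 18, 23)
= 23 (Path C)


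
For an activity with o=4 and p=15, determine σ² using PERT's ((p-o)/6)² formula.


σ² = ((p - o) / 6)² = (p - o)² / 36
= (15 - 4)² / 36
= 11² / 36
= 121 / 36
= 3.3611


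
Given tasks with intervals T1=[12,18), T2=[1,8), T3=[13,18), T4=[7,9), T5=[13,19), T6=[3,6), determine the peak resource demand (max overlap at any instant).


Check each time point for overlaps:
  t=13: 3 tasks active (T1, T3, T5)
Max concurrent = 3


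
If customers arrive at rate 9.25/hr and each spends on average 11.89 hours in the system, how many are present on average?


Little's law: L = λ × W
= 9.25 × 11.89
= 109.98


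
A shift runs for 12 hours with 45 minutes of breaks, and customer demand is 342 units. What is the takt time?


Available = 12×60 - 45 = 675 min
Takt time = 675 / 342
= 1.97 min/unit


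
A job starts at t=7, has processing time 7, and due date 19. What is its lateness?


Completion = 7 + 7 = 14
Lateness = C - d = 14 - 19
= -5


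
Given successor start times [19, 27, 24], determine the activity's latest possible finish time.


LF = min of all successor start times
Successors start at: [19, 27, 24]
LF = min(19, 27, 24)
= 19


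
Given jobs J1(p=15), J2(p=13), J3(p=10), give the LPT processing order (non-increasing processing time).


LPT: sort by longest processing time first
  J1: p=15
  J2: p=13
  J3: p=10
Order: J1 → J2 → J3


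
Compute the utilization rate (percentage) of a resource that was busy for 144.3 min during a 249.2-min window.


Utilization = busy / total × 100
= 144.3 / 249.2 × 100
= 57.9%


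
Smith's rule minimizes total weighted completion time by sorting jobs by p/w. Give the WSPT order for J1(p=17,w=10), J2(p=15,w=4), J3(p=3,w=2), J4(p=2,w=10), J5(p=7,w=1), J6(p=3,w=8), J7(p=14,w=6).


WSPT (Smith's rule): sort by p/w ascending
  J4: p/w = 2/10 = 0.200
  J6: p/w = 3/8 = 0.375
  J3: p/w = 3/2 = 1.500
  J1: p/w = 17/10 = 1.700
  J7: p/w = 14/6 = 2.333
  J2: p/w = 15/4 = 3.750
  J5: p/w = 7/1 = 7.000
Order: J4 → J6 → J3 → J1 → J7 → J2 → J5


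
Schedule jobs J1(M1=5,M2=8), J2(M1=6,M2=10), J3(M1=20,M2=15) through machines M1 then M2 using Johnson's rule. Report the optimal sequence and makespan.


Johnson's rule:
Group 1 (M1≤M2, sort by M1): ['J1', 'J2']
Group 2 (M1>M2, sort desc M2): ['J3']
Sequence: J1 → J2 → J3
Makespan calculation:
  J1: M1 done=5, M2 done=13
  J2: M1 done=11, M2 done=23
  J3: M1 done=31, M2 done=46
= Sequence: J1 → J2 → J3, Makespan: 46


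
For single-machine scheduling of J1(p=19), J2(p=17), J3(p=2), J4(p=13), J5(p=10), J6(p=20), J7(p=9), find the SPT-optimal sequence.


SPT: sort by shortest processing time
  J3: p=2
  J7: p=9
  J5: p=10
  J4: p=13
  J2: p=17
  J1: p=19
  J6: p=20
Order: J3 → J7 → J5 → J4 → J2 → J1 → J6


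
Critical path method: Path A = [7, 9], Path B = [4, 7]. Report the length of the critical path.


Path A: 7 + 9 = 16
Path B: 4 + 7 = 11
Critical path = longest = max(16, 11)
= 16 (Path A)


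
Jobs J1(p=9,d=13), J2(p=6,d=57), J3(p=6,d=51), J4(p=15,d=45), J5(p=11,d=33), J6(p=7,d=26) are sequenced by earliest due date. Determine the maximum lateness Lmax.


EDD order: J1 → J6 → J5 → J4 → J3 → J2
Completion and lateness:
  J1: C=9, d=13, L=9-13=-4
  J6: C=16, d=26, L=16-26=-10
  J5: C=27, d=33, L=27-33=-6
  J4: C=42, d=45, L=42-45=-3
  J3: C=48, d=51, L=48-51=-3
  J2: C=54, d=57, L=54-57=-3
Lmax = max(-4, -10, -6, -3, -3, -3)
= -3


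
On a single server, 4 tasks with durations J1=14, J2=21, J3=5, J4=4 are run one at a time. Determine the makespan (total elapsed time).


Sequential makespan: sum all processing times
= 14 + 21 + 5 + 4
= 44 time units


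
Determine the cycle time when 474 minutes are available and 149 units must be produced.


Cycle time = available time / demand
= 474 / 149
= 3.18 min/unit


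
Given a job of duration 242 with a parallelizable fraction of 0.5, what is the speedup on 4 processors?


Amdahl's law: T_p = T × ((1-p) + p/N)
= 242 × ((1-0.5) + 0.5/4)
= 242 × (0.50 + 0.1250)
= 242 × 0.6250
= 151.25
Speedup = 242/151.25
= 1.60×


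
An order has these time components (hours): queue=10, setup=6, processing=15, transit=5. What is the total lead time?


Lead time = queue + setup + processing + transit
= 10 + 6 + 15 + 5
= 36 hours


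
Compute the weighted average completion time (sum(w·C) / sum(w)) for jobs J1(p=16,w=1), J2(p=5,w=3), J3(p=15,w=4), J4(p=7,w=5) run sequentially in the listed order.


Completion times:
  J1: C=16, w×C=1×16=16
  J2: C=21, w×C=3×21=63
  J3: C=36, w×C=4×36=144
  J4: C=43, w×C=5×43=215
Sum w×C = 438
Sum w = 13
Weighted avg = 438/13
= 33.69


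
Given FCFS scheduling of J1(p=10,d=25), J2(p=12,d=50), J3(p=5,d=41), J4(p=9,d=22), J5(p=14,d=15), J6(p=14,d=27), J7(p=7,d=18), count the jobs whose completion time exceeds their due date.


Completion vs due date:
  J1: C=10, d=25 → on time
  J2: C=22, d=50 → on time
  J3: C=27, d=41 → on time
  J4: C=36, d=22 → TARDY
  J5: C=50, d=15 → TARDY
  J6: C=64, d=27 → TARDY
  J7: C=71, d=18 → TARDY
Tardy jobs: J4, J5, J6, J7
Count = 4


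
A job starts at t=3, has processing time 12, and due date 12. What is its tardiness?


Completion = start + processing = 3 + 12 = 15
Tardiness = max(0, C - d) = max(0, 15 - 12)
= max(0, 3)
= 3


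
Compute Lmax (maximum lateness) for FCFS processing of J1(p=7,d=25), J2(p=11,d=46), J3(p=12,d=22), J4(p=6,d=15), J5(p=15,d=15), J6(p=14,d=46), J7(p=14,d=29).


Lateness per job (L = C - d):
  J1: C=7, d=25, L=-18
  J2: C=18, d=46, L=-28
  J3: C=30, d=22, L=8
  J4: C=36, d=15, L=21
  J5: C=51, d=15, L=36
  J6: C=65, d=46, L=19
  J7: C=79, d=29, L=50
Lmax = max(-18, -28, 8, 21, 36, 19, 50)
= 50


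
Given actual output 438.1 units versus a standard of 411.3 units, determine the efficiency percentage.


Efficiency = (actual / standard) × 100
= (438.1 / 411.3) × 100
= 106.5%


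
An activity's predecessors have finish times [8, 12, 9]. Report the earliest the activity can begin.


ES = max of all predecessor completion times
Predecessors: [8, 12, 9]
ES = max(8, 12, 9)
= 12


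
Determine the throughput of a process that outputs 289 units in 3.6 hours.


Throughput = units / time
= 289 / 3.6
= 80.3 units/hour


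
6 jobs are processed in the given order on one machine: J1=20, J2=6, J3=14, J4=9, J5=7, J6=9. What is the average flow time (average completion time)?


Completion times:
  J1: completes at 20
  J2: completes at 26
  J3: completes at 40
  J4: completes at 49
  J5: completes at 56
  J6: completes at 65
Sum = 256
Average = 256/6
= 42.67


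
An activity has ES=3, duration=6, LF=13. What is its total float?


EF = ES + duration = 3 + 6 = 9
LS = LF - duration = 13 - 6 = 7
Total Float = LF - EF = 13 - 9
(or LS - ES = 7 - 3)
= 4


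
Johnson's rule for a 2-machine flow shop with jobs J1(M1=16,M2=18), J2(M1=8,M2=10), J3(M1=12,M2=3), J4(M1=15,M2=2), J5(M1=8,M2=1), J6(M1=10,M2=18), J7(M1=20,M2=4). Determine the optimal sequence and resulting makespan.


Johnson's rule:
Group 1 (M1≤M2, sort by M1): ['J2', 'J6', 'J1']
Group 2 (M1>M2, sort desc M2): ['J7', 'J3', 'J4', 'J5']
Sequence: J2 → J6 → J1 → J7 → J3 → J4 → J5
Makespan calculation:
  J2: M1 done=8, M2 done=18
  J6: M1 done=18, M2 done=36
  J1: M1 done=34, M2 done=54
  J7: M1 done=54, M2 done=58
  J3: M1 done=66, M2 done=69
  J4: M1 done=81, M2 done=83
  J5: M1 done=89, M2 done=90
= Sequence: J2 → J6 → J1 → J7 → J3 → J4 → J5, Makespan: 90


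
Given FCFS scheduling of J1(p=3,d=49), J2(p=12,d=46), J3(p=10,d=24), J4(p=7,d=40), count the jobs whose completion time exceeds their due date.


Completion vs due date:
  J1: C=3, d=49 → on time
  J2: C=15, d=46 → on time
  J3: C=25, d=24 → TARDY
  J4: C=32, d=40 → on time
Tardy jobs: J3
Count = 1


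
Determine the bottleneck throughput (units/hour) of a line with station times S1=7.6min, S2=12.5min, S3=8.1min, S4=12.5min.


Bottleneck = longest station time
Station times: [7.6, 12.5, 8.1, 12.5]
Max = 12.5 min
Rate = 60 / 12.5
= 4.80 units/hour (bottleneck: 12.5min)


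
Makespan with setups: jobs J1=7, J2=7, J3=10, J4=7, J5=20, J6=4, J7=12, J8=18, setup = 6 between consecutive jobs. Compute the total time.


Makespan = Σ processing + (n-1) × setup
= (7 + 7 + 10 + 7 + 20 + 4 + 12 + 18) + (8-1)×6
= 85 + 42
= 127 time units


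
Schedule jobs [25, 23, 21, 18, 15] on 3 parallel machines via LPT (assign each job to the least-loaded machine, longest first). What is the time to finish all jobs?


Jobs (LPT sorted): [25, 23, 21, 18, 15]
Machines: 3
  J=25 → Machine 1 (load: 0+25=25)
  J=23 → Machine 2 (load: 0+23=23)
  J=21 → Machine 3 (load: 0+21=21)
  J=18 → Machine 3 (load: 21+18=39)
  J=15 → Machine 2 (load: 23+15=38)
Machine loads: [25, 38, 39]
Makespan = max = 39 time units


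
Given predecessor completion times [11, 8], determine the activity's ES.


ES = max of all predecessor completion times
Predecessors: [11, 8]
ES = max(11, 8)
= 11


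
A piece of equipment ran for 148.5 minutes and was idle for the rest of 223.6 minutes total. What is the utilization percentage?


Utilization = busy / total × 100
= 148.5 / 223.6 × 100
= 66.4%


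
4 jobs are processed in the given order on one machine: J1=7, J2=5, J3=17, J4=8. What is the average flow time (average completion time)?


Completion times:
  J1: completes at 7
  J2: completes at 12
  J3: completes at 29
  J4: completes at 37
Sum = 85
Average = 85/4
= 21.25


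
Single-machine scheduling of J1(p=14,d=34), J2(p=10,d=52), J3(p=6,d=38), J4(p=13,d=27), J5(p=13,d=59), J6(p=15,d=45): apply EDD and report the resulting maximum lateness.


EDD order: J4 → J1 → J3 → J6 → J2 → J5
Completion and lateness:
  J4: C=13, d=27, L=13-27=-14
  J1: C=27, d=34, L=27-34=-7
  J3: C=33, d=38, L=33-38=-5
  J6: C=48, d=45, L=48-45=3
  J2: C=58, d=52, L=58-52=6
  J5: C=71, d=59, L=71-59=12
Lmax = max(-14, -7, -5, 3, 6, 12)
= 12


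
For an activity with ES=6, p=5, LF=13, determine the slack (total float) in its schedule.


EF = ES + duration = 6 + 5 = 11
LS = LF - duration = 13 - 5 = 8
Total Float = LF - EF = 13 - 11
(or LS - ES = 8 - 6)
= 2


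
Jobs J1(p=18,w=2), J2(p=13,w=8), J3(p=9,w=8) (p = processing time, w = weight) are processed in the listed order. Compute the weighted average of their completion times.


Completion times:
  J1: C=18, w×C=2×18=36
  J2: C=31, w×C=8×31=248
  J3: C=40, w×C=8×40=320
Sum w×C = 604
Sum w = 18
Weighted avg = 604/18
= 33.56


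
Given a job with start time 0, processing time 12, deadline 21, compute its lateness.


Completion = 0 + 12 = 12
Lateness = C - d = 12 - 21
= -9


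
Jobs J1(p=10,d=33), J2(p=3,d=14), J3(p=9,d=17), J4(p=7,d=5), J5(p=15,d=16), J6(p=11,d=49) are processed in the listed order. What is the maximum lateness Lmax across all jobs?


Lateness per job (L = C - d):
  J1: C=10, d=33, L=-23
  J2: C=13, d=14, L=-1
  J3: C=22, d=17, L=5
  J4: C=29, d=5, L=24
  J5: C=44, d=16, L=28
  J6: C=55, d=49, L=6
Lmax = max(-23, -1, 5, 24, 28, 6)
= 28


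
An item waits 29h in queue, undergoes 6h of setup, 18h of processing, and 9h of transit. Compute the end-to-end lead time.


Lead time = queue + setup + processing + transit
= 29 + 6 + 18 + 9
= 62 hours


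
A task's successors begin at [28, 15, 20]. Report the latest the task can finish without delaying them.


LF = min of all successor start times
Successors start at: [28, 15, 20]
LF = min(28, 15, 20)
= 15


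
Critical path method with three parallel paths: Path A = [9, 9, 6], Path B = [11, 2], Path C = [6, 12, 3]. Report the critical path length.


Path A: 9 + 9 + 6 = 24
Path B: 11 + 2 = 13
Path C: 6 + 12 + 3 = 21
Critical path = longest = max(24, 13, 21)
= 24 (Path A)


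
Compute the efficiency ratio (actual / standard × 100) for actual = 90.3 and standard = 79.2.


Efficiency = (actual / standard) × 100
= (90.3 / 79.2) × 100
= 114.0%


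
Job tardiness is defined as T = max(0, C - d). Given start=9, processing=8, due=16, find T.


Completion = start + processing = 9 + 8 = 17
Tardiness = max(0, C - d) = max(0, 17 - 16)
= max(0, 1)
= 1


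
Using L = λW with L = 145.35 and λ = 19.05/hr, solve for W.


Little's law: L = λW → W = L / λ
= 145.35 / 19.05
= 7.63 hours


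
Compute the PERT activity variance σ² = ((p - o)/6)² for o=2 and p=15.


σ² = ((p - o) / 6)² = (p - o)² / 36
= (15 - 2)² / 36
= 13² / 36
= 169 / 36
= 4.6944


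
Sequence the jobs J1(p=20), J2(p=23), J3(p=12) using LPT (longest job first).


LPT: sort by longest processing time first
  J2: p=23
  J1: p=20
  J3: p=12
Order: J2 → J1 → J3


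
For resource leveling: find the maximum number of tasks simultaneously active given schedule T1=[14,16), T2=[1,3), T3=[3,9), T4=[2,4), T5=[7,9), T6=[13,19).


Check each time point for overlaps:
  t=2: 2 tasks active (T2, T4)
Max concurrent = 2


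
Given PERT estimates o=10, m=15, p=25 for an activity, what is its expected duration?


te = (o + 4m + p) / 6
= (10 + 4×15 + 25) / 6
= (10 + 60 + 25) / 6
= 95 / 6
= 15.83


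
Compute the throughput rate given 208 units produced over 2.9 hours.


Throughput = units / time
= 208 / 2.9
= 71.7 units/hour


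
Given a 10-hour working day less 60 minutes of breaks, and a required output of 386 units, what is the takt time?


Available = 10×60 - 60 = 540 min
Takt time = 540 / 386
= 1.40 min/unit


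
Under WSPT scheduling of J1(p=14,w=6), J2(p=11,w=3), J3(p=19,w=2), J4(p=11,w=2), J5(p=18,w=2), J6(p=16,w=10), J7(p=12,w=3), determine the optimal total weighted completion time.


WSPT order (by p/w): J6 → J1 → J2 → J7 → J4 → J5 → J3
  J6: C=16, w·C=10×16=160
  J1: C=30, w·C=6×30=180
  J2: C=41, w·C=3×41=123
  J7: C=53, w·C=3×53=159
  J4: C=64, w·C=2×64=128
  J5: C=82, w·C=2×82=164
  J3: C=101, w·C=2×101=202
Σ w·C = 1116
= 1116


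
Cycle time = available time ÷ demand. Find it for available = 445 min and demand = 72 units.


Cycle time = available time / demand
= 445 / 72
= 6.18 min/unit


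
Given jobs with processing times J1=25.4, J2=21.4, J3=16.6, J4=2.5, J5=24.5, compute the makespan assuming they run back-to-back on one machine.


Sequential makespan: sum all processing times
= 25.4 + 21.4 + 16.6 + 2.5 + 24.5
= 90.4 time units


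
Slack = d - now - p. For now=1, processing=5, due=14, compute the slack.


Slack = due - current_time - processing
= 14 - 1 - 5
= 8


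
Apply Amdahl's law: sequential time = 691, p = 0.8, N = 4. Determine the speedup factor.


Amdahl's law: T_p = T × ((1-p) + p/N)
= 691 × ((1-0.8) + 0.8/4)
= 691 × (0.20 + 0.2000)
= 691 × 0.4000
= 276.40
Speedup = 691/276.40
= 2.50×


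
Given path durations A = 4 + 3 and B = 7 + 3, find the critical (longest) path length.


Path A: 4 + 3 = 7
Path B: 7 + 3 = 10
Critical path = longest = max(7, 10)
= 10 (Path B)


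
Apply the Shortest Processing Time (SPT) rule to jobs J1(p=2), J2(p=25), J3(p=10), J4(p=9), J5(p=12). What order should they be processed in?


SPT: sort by shortest processing time
  J1: p=2
  J4: p=9
  J3: p=10
  J5: p=12
  J2: p=25
Order: J1 → J4 → J3 → J5 → J2


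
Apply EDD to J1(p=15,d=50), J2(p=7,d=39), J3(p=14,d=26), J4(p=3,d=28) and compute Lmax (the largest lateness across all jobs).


EDD order: J3 → J4 → J2 → J1
Completion and lateness:
  J3: C=14, d=26, L=14-26=-12
  J4: C=17, d=28, L=17-28=-11
  J2: C=24, d=39, L=24-39=-15
  J1: C=39, d=50, L=39-50=-11
Lmax = max(-12, -11, -15, -11)
= -11


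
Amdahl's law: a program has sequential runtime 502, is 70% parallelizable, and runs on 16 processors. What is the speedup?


Amdahl's law: T_p = T × ((1-p) + p/N)
= 502 × ((1-0.7) + 0.7/16)
= 502 × (0.30 + 0.0437)
= 502 × 0.3438
= 172.56
Speedup = 502/172.56
= 2.91×


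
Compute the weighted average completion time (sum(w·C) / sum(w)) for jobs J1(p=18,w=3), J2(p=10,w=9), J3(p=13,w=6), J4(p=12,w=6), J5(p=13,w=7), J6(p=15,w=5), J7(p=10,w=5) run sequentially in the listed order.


Completion times:
  J1: C=18, w×C=3×18=54
  J2: C=28, w×C=9×28=252
  J3: C=41, w×C=6×41=246
  J4: C=53, w×C=6×53=318
  J5: C=66, w×C=7×66=462
  J6: C=81, w×C=5×81=405
  J7: C=91, w×C=5×91=455
Sum w×C = 2192
Sum w = 41
Weighted avg = 2192/41
= 53.46


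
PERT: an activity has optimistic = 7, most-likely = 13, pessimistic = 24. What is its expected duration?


te = (o + 4m + p) / 6
= (7 + 4×13 + 24) / 6
= (7 + 52 + 24) / 6
= 83 / 6
= 13.83


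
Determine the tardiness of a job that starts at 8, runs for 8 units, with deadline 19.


Completion = start + processing = 8 + 8 = 16
Tardiness = max(0, C - d) = max(0, 16 - 19)
= max(0, -3)
= 0


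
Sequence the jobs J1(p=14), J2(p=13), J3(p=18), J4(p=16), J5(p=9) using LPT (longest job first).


LPT: sort by longest processing time first
  J3: p=18
  J4: p=16
  J1: p=14
  J2: p=13
  J5: p=9
Order: J3 → J4 → J1 → J2 → J5


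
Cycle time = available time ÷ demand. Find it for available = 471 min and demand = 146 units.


Cycle time = available time / demand
= 471 / 146
= 3.23 min/unit


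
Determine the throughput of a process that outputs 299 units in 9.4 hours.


Throughput = units / time
= 299 / 9.4
= 31.8 units/hour


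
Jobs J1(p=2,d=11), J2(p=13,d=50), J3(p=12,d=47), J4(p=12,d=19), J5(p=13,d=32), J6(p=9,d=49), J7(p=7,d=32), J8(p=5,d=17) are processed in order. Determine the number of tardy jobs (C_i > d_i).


Completion vs due date:
  J1: C=2, d=11 → on time
  J2: C=15, d=50 → on time
  J3: C=27, d=47 → on time
  J4: C=39, d=19 → TARDY
  J5: C=52, d=32 → TARDY
  J6: C=61, d=49 → TARDY
  J7: C=68, d=32 → TARDY
  J8: C=73, d=17 → TARDY
Tardy jobs: J4, J5, J6, J7, J8
Count = 5


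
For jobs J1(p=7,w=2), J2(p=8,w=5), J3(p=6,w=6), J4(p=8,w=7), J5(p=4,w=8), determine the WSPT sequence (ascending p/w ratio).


WSPT (Smith's rule): sort by p/w ascending
  J5: p/w = 4/8 = 0.500
  J3: p/w = 6/6 = 1.000
  J4: p/w = 8/7 = 1.143
  J2: p/w = 8/5 = 1.600
  J1: p/w = 7/2 = 3.500
Order: J5 → J3 → J4 → J2 → J1


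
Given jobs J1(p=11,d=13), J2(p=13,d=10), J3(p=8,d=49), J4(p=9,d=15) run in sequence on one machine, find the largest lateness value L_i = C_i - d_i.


Lateness per job (L = C - d):
  J1: C=11, d=13, L=-2
  J2: C=24, d=10, L=14
  J3: C=32, d=49, L=-17
  J4: C=41, d=15, L=26
Lmax = max(-2, 14, -17, 26)
= 26


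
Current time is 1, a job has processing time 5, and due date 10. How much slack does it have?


Slack = due - current_time - processing
= 10 - 1 - 5
= 4


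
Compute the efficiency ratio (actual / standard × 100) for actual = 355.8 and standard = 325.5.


Efficiency = (actual / standard) × 100
= (355.8 / 325.5) × 100
= 109.3%


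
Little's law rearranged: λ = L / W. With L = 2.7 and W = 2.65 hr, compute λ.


Little's law: L = λW → λ = L / W
= 2.7 / 2.65
= 1.02 per hour


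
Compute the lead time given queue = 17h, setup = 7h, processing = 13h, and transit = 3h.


Lead time = queue + setup + processing + transit
= 17 + 7 + 13 + 3
= 40 hours


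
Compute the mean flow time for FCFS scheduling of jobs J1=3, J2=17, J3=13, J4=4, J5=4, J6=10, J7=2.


Completion times:
  J1: completes at 3
  J2: completes at 20
  J3: completes at 33
  J4: completes at 37
  J5: completes at 41
  J6: completes at 51
  J7: completes at 53
Sum = 238
Average = 238/7
= 34.00


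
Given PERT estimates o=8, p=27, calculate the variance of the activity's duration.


σ² = ((p - o) / 6)² = (p - o)² / 36
= (27 - 8)² / 36
= 19² / 36
= 361 / 36
= 10.0278


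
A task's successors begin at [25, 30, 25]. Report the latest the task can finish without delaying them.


LF = min of all successor start times
Successors start at: [25, 30, 25]
LF = min(25, 30, 25)
= 25


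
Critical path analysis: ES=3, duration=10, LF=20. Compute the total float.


EF = ES + duration = 3 + 10 = 13
LS = LF - duration = 20 - 10 = 10
Total Float = LF - EF = 20 - 13
(or LS - ES = 10 - 3)
= 7


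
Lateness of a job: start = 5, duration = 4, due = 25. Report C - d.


Completion = 5 + 4 = 9
Lateness = C - d = 9 - 25
= -16


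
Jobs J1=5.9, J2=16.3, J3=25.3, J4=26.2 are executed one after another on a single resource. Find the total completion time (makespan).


Sequential makespan: sum all processing times
= 5.9 + 16.3 + 25.3 + 26.2
= 73.7 time units


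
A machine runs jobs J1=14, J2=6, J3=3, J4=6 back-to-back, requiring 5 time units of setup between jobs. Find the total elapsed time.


Makespan = Σ processing + (n-1) × setup
= (14 + 6 + 3 + 6) + (4-1)×5
= 29 + 15
= 44 time units


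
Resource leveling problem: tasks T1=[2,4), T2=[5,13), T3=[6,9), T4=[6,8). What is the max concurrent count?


Check each time point for overlaps:
  t=6: 3 tasks active (T2, T3, T4)
Max concurrent = 3


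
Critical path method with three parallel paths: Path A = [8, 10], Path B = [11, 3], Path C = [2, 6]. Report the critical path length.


Path A: 8 + 10 = 18
Path B: 11 + 3 = 14
Path C: 2 + 6 = 8
Critical path = longest = max(18, 14, 8)
= 18 (Path A)


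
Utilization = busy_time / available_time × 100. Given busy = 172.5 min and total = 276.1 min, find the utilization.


Utilization = busy / total × 100
= 172.5 / 276.1 × 100
= 62.5%


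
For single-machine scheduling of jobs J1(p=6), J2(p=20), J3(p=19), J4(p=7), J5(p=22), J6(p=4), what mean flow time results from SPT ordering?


SPT order: J6 → J1 → J4 → J3 → J2 → J5
Completion times:
  J6: C=4
  J1: C=10
  J4: C=17
  J3: C=36
  J2: C=56
  J5: C=78
Sum = 201, n = 6
Mean flow = 201/6
= 33.50


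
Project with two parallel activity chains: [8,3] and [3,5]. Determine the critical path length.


Path A: 8 + 3 = 11
Path B: 3 + 5 = 8
Critical path = longest = max(11, 8)
= 11 (Path A)


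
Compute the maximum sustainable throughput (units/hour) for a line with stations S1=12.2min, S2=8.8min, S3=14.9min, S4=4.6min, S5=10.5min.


Bottleneck = longest station time
Station times: [12.2, 8.8, 14.9, 4.6, 10.5]
Max = 14.9 min
Rate = 60 / 14.9
= 4.03 units/hour (bottleneck: 14.9min)


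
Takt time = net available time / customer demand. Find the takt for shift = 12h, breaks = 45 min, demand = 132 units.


Available = 12×60 - 45 = 675 min
Takt time = 675 / 132
= 5.11 min/unit


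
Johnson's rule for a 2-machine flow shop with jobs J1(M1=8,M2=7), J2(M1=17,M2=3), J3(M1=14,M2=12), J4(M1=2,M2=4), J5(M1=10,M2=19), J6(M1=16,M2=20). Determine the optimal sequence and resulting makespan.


Johnson's rule:
Group 1 (M1≤M2, sort by M1): ['J4', 'J5', 'J6']
Group 2 (M1>M2, sort desc M2): ['J3', 'J1', 'J2']
Sequence: J4 → J5 → J6 → J3 → J1 → J2
Makespan calculation:
  J4: M1 done=2, M2 done=6
  J5: M1 done=12, M2 done=31
  J6: M1 done=28, M2 done=51
  J3: M1 done=42, M2 done=63
  J1: M1 done=50, M2 done=70
  J2: M1 done=67, M2 done=73
= Sequence: J4 → J5 → J6 → J3 → J1 → J2, Makespan: 73


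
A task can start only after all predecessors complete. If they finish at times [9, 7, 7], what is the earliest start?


ES = max of all predecessor completion times
Predecessors: [9, 7, 7]
ES = max(9, 7, 7)
= 9


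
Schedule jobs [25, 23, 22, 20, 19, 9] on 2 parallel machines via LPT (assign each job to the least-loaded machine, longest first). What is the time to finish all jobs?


Jobs (LPT sorted): [25, 23, 22, 20, 19, 9]
Machines: 2
  J=25 → Machine 1 (load: 0+25=25)
  J=23 → Machine 2 (load: 0+23=23)
  J=22 → Machine 2 (load: 23+22=45)
  J=20 → Machine 1 (load: 25+20=45)
  J=19 → Machine 1 (load: 45+19=64)
  J=9 → Machine 2 (load: 45+9=54)
Machine loads: [64, 54]
Makespan = max = 64 time units


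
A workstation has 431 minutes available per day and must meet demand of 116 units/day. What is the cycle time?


Cycle time = available time / demand
= 431 / 116
= 3.72 min/unit


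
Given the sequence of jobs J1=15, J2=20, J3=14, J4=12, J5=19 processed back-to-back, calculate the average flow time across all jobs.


Completion times:
  J1: completes at 15
  J2: completes at 35
  J3: completes at 49
  J4: completes at 61
  J5: completes at 80
Sum = 240
Average = 240/5
= 48.00


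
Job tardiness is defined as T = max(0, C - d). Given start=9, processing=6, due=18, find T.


Completion = start + processing = 9 + 6 = 15
Tardiness = max(0, C - d) = max(0, 15 - 18)
= max(0, -3)
= 0


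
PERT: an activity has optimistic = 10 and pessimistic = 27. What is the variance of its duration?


σ² = ((p - o) / 6)² = (p - o)² / 36
= (27 - 10)² / 36
= 17² / 36
= 289 / 36
= 8.0278


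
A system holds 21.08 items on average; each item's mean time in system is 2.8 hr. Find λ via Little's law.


Little's law: L = λW → λ = L / W
= 21.08 / 2.8
= 7.53 per hour


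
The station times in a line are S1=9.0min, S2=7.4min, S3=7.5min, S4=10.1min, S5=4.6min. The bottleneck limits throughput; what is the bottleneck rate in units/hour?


Bottleneck = longest station time
Station times: [9.0, 7.4, 7.5, 10.1, 4.6]
Max = 10.1 min
Rate = 60 / 10.1
= 5.94 units/hour (bottleneck: 10.1min)


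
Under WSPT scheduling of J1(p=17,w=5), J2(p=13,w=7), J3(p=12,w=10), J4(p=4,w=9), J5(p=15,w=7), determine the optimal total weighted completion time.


WSPT order (by p/w): J4 → J3 → J2 → J5 → J1
  J4: C=4, w·C=9×4=36
  J3: C=16, w·C=10×16=160
  J2: C=29, w·C=7×29=203
  J5: C=44, w·C=7×44=308
  J1: C=61, w·C=5×61=305
Σ w·C = 1012
= 1012


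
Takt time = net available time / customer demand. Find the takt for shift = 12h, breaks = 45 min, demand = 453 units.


Available = 12×60 - 45 = 675 min
Takt time = 675 / 453
= 1.49 min/unit


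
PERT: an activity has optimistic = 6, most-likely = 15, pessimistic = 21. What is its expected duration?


te = (o + 4m + p) / 6
= (6 + 4×15 + 21) / 6
= (6 + 60 + 21) / 6
= 87 / 6
= 14.50


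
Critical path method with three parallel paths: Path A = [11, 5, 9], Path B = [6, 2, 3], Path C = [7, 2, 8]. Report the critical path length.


Path A: 11 + 5 + 9 = 25
Path B: 6 + 2 + 3 = 11
Path C: 7 + 2 + 8 = 17
Critical path = longest = max(25, 11, 17)
= 25 (Path A)


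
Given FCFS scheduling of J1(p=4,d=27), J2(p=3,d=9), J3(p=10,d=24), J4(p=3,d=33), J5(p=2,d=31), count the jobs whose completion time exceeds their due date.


Completion vs due date:
  J1: C=4, d=27 → on time
  J2: C=7, d=9 → on time
  J3: C=17, d=24 → on time
  J4: C=20, d=33 → on time
  J5: C=22, d=31 → on time
Tardy jobs: none
Count = 0
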